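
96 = 96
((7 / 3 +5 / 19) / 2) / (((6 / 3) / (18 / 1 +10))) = 1036 / 57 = 18.18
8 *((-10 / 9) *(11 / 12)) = -220 / 27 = -8.15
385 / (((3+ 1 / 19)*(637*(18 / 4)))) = 1045 / 23751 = 0.04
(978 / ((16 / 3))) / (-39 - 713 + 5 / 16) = -978 / 4009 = -0.24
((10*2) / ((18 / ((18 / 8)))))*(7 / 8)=35 / 16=2.19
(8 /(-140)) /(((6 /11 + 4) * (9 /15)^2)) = -11 /315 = -0.03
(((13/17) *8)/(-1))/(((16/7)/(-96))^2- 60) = 0.10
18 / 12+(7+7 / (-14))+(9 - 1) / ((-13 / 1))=96 / 13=7.38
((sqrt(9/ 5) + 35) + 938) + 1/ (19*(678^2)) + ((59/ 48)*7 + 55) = 3*sqrt(5)/ 5 + 36214786585/ 34935984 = 1037.95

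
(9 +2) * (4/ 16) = 2.75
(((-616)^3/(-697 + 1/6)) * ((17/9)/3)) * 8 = 63578611712/37629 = 1689617.36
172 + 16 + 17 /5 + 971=5812 /5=1162.40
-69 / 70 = -0.99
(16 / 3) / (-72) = -2 / 27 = -0.07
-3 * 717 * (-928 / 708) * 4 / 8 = 83172 / 59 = 1409.69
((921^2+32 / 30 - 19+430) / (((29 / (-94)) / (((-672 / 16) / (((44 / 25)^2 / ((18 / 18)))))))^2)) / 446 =80735498955234375 / 21966536504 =3675385.92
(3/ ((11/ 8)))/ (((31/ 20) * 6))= 80/ 341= 0.23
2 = 2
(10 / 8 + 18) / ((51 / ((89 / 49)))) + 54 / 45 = 13463 / 7140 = 1.89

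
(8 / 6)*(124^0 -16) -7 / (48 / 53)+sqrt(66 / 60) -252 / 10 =-12703 / 240+sqrt(110) / 10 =-51.88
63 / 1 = 63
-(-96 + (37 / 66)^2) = 416807 / 4356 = 95.69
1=1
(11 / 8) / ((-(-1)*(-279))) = -0.00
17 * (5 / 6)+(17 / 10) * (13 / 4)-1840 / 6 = -11479 / 40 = -286.98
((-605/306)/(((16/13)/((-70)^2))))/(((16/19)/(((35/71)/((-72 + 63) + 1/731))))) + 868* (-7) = -20933948707/3762432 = -5563.94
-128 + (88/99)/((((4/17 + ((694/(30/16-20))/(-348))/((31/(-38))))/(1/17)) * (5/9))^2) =-7076237060383/55713222818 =-127.01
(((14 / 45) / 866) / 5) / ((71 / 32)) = 224 / 6917175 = 0.00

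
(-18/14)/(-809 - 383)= 9/8344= 0.00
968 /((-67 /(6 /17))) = -5.10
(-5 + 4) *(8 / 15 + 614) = -9218 / 15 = -614.53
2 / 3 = 0.67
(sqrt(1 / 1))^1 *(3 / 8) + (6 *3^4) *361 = 1403571 / 8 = 175446.38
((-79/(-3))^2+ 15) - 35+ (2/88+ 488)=1161.47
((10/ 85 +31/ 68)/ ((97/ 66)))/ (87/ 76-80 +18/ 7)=-342342/ 66921367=-0.01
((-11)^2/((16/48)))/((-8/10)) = -1815/4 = -453.75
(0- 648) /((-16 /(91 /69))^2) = -74529 /16928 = -4.40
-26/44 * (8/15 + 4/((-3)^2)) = -26/45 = -0.58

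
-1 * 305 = -305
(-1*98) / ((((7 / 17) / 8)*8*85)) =-2.80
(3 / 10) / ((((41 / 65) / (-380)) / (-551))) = 4082910 / 41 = 99583.17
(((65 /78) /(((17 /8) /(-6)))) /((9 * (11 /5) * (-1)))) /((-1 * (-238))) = 100 /200277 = 0.00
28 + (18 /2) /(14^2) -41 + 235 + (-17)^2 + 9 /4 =50303 /98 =513.30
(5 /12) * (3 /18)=5 /72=0.07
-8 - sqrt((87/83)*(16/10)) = -8 - 2*sqrt(72210)/415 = -9.30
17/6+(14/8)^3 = 1573/192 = 8.19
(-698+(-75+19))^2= 568516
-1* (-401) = 401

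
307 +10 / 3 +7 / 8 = 7469 / 24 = 311.21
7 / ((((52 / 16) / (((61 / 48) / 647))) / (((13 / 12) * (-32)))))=-854 / 5823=-0.15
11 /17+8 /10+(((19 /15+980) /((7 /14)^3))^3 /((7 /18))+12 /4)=55511606239740722 /44625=1243957562795.31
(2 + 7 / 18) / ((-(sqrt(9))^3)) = -43 / 486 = -0.09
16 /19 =0.84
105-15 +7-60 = 37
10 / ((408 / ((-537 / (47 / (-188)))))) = 895 / 17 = 52.65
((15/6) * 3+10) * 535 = 9362.50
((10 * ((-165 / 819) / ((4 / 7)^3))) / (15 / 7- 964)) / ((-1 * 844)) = -94325 / 7091949696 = -0.00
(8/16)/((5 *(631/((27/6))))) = 9/12620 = 0.00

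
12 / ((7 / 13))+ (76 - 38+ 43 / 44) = 18869 / 308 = 61.26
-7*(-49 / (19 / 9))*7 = 21609 / 19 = 1137.32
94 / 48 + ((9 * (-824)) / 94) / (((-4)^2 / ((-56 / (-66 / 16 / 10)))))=-8281621 / 12408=-667.44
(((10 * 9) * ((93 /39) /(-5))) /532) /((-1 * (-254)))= -279 /878332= -0.00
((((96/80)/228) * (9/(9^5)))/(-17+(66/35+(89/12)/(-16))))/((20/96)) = -1792/7249821165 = -0.00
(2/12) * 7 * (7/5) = 49/30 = 1.63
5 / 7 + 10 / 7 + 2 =29 / 7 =4.14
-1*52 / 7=-52 / 7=-7.43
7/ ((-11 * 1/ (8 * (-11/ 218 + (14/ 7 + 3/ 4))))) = -1498/ 109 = -13.74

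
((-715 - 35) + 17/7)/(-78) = 9.58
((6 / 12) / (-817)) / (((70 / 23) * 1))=-23 / 114380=-0.00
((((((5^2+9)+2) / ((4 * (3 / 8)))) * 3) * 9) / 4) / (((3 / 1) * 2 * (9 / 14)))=42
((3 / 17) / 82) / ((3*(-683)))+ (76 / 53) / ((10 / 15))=108539575 / 50461406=2.15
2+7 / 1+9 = 18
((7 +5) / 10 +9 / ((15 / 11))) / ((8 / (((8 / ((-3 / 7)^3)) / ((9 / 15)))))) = -4459 / 27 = -165.15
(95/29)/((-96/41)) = -3895/2784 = -1.40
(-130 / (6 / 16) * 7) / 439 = -7280 / 1317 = -5.53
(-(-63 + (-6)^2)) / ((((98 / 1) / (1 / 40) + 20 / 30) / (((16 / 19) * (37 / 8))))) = 2997 / 111739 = 0.03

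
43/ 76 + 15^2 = 17143/ 76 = 225.57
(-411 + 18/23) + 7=-9274/23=-403.22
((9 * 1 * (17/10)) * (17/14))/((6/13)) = 11271/280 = 40.25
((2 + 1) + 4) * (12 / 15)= 5.60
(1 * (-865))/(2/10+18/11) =-47575/101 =-471.04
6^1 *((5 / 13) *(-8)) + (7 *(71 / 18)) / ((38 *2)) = -321859 / 17784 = -18.10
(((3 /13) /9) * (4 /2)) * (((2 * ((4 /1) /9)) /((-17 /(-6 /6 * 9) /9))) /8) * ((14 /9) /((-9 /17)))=-28 /351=-0.08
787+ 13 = 800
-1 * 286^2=-81796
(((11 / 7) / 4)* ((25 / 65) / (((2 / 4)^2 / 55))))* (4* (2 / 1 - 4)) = -24200 / 91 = -265.93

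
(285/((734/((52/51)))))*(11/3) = 27170/18717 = 1.45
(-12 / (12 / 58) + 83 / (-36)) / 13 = -167 / 36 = -4.64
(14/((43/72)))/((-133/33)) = -4752/817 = -5.82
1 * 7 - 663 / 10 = -593 / 10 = -59.30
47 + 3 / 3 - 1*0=48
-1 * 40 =-40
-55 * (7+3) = -550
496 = 496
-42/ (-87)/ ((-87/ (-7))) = 98/ 2523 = 0.04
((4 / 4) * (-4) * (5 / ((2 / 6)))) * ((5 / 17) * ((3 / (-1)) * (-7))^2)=-132300 / 17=-7782.35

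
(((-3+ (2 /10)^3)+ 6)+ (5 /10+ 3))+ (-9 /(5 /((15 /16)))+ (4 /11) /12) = 320153 /66000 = 4.85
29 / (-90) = -29 / 90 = -0.32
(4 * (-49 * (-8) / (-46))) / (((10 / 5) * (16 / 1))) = -49 / 46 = -1.07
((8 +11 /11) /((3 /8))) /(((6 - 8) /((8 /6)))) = -16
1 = 1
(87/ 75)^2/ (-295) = -841/ 184375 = -0.00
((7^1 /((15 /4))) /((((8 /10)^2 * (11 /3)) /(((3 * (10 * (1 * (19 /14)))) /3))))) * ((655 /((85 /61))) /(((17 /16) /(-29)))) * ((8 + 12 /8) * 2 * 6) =-50194667400 /3179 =-15789451.84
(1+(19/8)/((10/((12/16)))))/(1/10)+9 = 665/32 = 20.78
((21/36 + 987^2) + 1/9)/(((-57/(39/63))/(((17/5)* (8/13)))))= -1192383706/53865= -22136.52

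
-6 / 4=-3 / 2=-1.50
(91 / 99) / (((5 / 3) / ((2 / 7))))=26 / 165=0.16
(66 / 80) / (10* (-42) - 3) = -11 / 5640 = -0.00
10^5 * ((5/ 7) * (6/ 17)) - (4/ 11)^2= 25209.95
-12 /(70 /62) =-10.63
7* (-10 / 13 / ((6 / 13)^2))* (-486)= 12285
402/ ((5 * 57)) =1.41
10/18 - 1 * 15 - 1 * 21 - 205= -2164/9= -240.44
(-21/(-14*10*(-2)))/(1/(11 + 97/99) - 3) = 593/23060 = 0.03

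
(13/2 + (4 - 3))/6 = 5/4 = 1.25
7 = 7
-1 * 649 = -649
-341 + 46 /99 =-33713 /99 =-340.54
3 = 3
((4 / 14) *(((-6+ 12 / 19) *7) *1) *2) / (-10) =204 / 95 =2.15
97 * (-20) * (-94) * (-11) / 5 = -401192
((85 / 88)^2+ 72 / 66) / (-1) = -15673 / 7744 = -2.02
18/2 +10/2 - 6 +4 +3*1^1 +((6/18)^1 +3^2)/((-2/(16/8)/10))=-235/3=-78.33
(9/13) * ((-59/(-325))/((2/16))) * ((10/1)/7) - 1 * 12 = -62484/5915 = -10.56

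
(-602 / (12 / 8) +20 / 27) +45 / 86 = -928961 / 2322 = -400.07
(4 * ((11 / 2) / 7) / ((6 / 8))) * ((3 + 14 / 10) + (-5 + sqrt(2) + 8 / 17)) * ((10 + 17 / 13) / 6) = -3388 / 3315 + 308 * sqrt(2) / 39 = 10.15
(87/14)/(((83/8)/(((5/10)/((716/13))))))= 1131/207998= 0.01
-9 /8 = -1.12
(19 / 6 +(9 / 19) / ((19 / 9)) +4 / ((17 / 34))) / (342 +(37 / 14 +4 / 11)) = 1899821 / 57540873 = 0.03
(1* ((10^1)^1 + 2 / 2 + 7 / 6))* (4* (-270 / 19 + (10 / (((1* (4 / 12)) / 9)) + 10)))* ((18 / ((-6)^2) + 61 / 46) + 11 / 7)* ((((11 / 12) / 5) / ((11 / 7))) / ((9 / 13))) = 262147015 / 35397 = 7405.91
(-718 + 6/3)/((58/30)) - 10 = -11030/29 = -380.34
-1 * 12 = -12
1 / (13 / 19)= 19 / 13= 1.46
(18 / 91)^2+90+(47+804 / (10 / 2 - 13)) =605161 / 16562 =36.54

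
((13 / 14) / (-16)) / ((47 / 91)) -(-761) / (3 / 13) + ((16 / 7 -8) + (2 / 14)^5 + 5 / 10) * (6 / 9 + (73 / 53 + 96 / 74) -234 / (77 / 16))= 254481304209809 / 72016247072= 3533.67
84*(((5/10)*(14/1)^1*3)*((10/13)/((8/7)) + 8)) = 15299.31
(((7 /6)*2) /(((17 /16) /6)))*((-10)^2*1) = 22400 /17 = 1317.65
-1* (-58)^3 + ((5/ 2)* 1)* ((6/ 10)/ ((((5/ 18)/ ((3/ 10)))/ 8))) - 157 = 4874199/ 25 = 194967.96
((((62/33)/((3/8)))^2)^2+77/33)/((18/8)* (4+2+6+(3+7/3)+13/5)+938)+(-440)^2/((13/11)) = 4021219315757611700/24547166499141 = 163816.03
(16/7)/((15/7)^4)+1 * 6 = 309238/50625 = 6.11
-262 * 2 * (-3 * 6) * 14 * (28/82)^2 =25881408/1681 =15396.44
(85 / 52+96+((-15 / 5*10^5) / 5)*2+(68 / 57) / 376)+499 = -16633843583 / 139308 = -119403.36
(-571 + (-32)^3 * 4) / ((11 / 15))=-1974645 / 11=-179513.18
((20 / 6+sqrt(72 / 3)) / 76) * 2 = 5 / 57+sqrt(6) / 19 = 0.22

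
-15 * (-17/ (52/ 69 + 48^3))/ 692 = 0.00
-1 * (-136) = 136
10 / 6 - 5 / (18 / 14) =-20 / 9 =-2.22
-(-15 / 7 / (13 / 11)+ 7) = -472 / 91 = -5.19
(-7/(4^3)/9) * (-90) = 35/32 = 1.09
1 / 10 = 0.10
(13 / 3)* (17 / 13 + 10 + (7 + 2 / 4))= 163 / 2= 81.50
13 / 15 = 0.87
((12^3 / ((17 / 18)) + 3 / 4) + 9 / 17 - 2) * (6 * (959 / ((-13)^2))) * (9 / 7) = 460033533 / 5746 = 80061.53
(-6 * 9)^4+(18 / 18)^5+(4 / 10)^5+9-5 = 26572065657 / 3125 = 8503061.01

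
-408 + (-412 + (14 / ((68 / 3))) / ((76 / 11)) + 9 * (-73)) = -3816337 / 2584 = -1476.91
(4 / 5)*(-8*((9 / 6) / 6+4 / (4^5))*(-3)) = 39 / 8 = 4.88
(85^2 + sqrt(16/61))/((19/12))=48 * sqrt(61)/1159 + 86700/19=4563.48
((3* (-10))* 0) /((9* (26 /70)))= 0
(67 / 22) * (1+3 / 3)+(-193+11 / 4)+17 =-7355 / 44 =-167.16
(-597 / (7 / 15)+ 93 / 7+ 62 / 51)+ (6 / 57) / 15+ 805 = -2227621 / 4845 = -459.78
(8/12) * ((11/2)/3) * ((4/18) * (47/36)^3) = 1142053/1889568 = 0.60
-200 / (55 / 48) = -1920 / 11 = -174.55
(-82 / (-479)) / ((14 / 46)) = 1886 / 3353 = 0.56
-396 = -396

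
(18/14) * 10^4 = 90000/7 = 12857.14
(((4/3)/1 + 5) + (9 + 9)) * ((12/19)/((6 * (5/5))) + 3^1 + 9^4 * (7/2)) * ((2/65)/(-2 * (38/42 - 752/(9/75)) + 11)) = 445965541/325290355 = 1.37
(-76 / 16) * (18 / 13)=-171 / 26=-6.58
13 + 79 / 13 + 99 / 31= 8975 / 403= 22.27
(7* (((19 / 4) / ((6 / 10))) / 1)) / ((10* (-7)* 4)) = -19 / 96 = -0.20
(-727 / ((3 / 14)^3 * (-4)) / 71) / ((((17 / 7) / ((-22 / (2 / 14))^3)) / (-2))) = 25500501692512 / 32589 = 782488007.99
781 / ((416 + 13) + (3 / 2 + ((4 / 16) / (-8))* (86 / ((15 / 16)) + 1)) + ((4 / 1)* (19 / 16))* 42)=374880 / 301009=1.25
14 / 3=4.67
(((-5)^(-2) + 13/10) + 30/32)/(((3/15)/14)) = 6377/40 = 159.42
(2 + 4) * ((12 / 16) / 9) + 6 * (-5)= -59 / 2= -29.50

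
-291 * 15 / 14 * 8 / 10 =-1746 / 7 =-249.43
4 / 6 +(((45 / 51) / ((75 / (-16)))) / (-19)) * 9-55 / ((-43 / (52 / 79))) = 26296514 / 16458465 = 1.60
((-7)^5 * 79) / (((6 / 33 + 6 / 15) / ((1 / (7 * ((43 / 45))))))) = -469455525 / 1376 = -341174.07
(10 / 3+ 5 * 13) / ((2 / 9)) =615 / 2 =307.50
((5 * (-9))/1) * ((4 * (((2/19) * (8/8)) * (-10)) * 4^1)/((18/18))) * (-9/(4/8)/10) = -25920/19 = -1364.21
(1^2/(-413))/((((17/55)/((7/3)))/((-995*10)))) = 547250/3009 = 181.87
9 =9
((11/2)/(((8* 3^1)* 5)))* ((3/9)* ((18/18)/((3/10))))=11/216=0.05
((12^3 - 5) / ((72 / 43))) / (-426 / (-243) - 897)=-666801 / 580120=-1.15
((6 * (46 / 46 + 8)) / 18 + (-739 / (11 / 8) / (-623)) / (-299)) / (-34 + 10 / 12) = -36847374 / 407760353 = -0.09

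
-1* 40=-40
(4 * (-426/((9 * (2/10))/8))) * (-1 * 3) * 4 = 90880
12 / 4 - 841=-838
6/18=1/3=0.33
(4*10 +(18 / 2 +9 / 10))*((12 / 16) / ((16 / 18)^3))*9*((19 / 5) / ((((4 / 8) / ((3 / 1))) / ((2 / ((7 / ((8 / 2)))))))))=559843569 / 44800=12496.51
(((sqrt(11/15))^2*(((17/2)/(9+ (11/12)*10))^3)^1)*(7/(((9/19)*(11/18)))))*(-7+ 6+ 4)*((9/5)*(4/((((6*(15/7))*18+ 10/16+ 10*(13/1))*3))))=23711631552/656417824375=0.04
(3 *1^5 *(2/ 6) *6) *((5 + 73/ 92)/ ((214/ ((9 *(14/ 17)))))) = 100737/ 83674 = 1.20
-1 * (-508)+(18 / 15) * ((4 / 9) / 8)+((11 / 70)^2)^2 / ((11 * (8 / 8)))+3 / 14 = 36611480993 / 72030000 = 508.28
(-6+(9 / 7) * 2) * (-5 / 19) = 120 / 133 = 0.90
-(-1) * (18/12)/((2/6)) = 4.50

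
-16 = -16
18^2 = 324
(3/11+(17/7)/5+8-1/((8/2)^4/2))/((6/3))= 431231/98560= 4.38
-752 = -752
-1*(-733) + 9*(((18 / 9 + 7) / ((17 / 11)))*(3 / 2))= 27595 / 34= 811.62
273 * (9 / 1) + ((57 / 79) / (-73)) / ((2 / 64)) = 14167695 / 5767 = 2456.68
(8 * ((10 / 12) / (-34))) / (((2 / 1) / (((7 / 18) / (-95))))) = 0.00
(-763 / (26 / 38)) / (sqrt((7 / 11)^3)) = -22781 * sqrt(77) / 91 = -2196.73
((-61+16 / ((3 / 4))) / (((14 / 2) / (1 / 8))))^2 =289 / 576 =0.50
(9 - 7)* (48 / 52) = 1.85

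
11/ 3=3.67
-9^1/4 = -9/4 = -2.25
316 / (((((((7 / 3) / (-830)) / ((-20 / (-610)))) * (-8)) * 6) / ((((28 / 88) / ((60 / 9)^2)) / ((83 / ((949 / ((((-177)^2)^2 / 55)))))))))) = 74971 / 212877798048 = 0.00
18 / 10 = 9 / 5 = 1.80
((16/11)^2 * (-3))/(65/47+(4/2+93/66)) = -72192/54505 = -1.32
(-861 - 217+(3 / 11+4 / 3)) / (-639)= 35521 / 21087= 1.68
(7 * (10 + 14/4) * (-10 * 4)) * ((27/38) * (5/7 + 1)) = -87480/19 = -4604.21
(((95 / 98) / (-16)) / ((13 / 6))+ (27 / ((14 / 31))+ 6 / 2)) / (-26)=-639627 / 264992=-2.41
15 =15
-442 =-442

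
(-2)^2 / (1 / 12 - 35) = -48 / 419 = -0.11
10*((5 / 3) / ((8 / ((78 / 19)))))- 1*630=-23615 / 38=-621.45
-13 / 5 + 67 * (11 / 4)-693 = -10227 / 20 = -511.35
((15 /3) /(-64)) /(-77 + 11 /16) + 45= 219785 /4884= 45.00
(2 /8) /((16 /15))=15 /64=0.23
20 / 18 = 10 / 9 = 1.11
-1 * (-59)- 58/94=2744/47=58.38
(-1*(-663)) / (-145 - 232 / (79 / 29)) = -17459 / 6061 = -2.88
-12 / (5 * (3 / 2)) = -8 / 5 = -1.60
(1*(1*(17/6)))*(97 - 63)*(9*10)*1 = 8670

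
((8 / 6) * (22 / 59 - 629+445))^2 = 1878008896 / 31329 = 59944.74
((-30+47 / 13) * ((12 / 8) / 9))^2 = 117649 / 6084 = 19.34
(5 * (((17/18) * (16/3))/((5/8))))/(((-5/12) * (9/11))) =-47872/405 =-118.20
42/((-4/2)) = -21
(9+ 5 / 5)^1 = 10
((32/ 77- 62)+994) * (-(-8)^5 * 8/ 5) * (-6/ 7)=-112925343744/ 2695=-41901797.31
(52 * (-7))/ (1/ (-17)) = 6188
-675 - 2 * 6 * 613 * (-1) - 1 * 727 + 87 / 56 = 5955.55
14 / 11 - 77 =-833 / 11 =-75.73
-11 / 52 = -0.21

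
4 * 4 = 16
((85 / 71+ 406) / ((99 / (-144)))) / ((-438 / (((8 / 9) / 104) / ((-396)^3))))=-9637 / 51779198846232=-0.00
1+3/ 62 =65/ 62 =1.05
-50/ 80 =-5/ 8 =-0.62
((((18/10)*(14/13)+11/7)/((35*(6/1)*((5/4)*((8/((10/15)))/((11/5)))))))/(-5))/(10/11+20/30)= -193237/621075000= -0.00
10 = 10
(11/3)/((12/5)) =55/36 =1.53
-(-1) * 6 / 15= 2 / 5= 0.40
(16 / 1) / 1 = 16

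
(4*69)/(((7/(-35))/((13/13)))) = -1380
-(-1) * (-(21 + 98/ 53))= -1211/ 53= -22.85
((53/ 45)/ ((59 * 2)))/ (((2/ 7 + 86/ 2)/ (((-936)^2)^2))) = 5273312937984/ 29795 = 176986505.72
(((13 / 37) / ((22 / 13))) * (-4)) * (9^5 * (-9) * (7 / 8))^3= 8700535724261148047007 / 104192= 83504834577137861.32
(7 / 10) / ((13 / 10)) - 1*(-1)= 20 / 13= 1.54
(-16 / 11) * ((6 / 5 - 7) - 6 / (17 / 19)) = 17008 / 935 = 18.19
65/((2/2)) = 65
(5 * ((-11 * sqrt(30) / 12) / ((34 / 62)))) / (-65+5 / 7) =2387 * sqrt(30) / 18360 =0.71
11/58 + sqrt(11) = 3.51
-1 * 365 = -365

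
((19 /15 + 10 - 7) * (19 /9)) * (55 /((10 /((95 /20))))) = 31768 /135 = 235.32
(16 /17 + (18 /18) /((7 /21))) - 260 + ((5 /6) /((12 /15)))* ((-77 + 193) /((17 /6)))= -3628 /17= -213.41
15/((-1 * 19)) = -0.79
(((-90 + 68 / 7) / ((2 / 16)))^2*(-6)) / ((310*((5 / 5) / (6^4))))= -78592094208 / 7595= -10347872.84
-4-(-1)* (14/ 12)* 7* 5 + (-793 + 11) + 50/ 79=-352909/ 474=-744.53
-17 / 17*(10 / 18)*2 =-10 / 9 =-1.11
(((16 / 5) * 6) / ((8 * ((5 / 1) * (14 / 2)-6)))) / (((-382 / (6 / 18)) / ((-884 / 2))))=884 / 27695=0.03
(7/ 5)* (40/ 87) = 56/ 87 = 0.64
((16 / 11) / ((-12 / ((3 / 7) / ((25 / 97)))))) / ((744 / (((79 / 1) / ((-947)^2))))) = -7663 / 321102462450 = -0.00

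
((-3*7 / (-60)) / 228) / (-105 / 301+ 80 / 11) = 3311 / 14934000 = 0.00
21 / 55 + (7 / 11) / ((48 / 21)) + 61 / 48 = 1.93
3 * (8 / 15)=8 / 5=1.60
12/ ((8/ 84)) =126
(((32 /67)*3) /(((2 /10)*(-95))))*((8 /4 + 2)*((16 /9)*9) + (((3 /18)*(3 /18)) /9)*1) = -4.83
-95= -95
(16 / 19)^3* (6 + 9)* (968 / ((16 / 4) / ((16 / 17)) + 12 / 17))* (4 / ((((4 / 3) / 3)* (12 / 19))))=3033169920 / 121657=24932.14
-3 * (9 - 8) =-3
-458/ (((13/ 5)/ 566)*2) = -648070/ 13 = -49851.54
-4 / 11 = -0.36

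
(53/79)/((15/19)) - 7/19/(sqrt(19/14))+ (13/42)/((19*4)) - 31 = -12669819/420280 - 7*sqrt(266)/361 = -30.46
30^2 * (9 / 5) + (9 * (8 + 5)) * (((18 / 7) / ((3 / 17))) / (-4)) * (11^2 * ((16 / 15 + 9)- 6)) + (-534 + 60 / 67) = -978516663 / 4690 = -208638.95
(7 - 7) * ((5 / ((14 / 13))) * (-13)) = 0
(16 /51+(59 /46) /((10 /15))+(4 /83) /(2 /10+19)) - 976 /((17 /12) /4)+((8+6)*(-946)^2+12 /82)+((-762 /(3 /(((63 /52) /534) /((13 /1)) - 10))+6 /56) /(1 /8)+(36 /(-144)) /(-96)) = 224979138651829958553 /17931781049728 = 12546391.13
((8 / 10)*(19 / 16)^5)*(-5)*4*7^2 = -121328851 / 65536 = -1851.33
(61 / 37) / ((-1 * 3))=-61 / 111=-0.55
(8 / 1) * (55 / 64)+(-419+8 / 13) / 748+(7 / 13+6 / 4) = 162471 / 19448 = 8.35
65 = 65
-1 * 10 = -10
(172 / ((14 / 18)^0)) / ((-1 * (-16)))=43 / 4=10.75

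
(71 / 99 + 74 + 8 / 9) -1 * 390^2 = -5016805 / 33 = -152024.39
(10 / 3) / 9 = 10 / 27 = 0.37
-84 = -84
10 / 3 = 3.33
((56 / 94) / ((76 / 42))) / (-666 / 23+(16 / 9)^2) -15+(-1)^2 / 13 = -4166392211 / 278952661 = -14.94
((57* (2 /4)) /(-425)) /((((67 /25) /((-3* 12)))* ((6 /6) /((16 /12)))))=1368 /1139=1.20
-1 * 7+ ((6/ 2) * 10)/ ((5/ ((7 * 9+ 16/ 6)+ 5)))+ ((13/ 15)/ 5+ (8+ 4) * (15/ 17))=545396/ 1275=427.76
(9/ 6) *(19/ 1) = 57/ 2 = 28.50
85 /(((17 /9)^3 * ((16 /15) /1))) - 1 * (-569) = 2685731 /4624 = 580.82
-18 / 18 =-1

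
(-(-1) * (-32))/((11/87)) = -2784/11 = -253.09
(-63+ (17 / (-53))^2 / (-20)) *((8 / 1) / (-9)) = 7079258 / 126405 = 56.00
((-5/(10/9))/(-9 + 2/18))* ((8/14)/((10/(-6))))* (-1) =243/1400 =0.17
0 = 0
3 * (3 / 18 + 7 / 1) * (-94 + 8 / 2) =-1935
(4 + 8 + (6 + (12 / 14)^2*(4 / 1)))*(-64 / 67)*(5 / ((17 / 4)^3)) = -21012480 / 16129379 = -1.30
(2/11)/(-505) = -2/5555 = -0.00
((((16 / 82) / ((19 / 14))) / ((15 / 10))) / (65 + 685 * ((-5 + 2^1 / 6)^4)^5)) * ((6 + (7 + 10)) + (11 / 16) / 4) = 0.00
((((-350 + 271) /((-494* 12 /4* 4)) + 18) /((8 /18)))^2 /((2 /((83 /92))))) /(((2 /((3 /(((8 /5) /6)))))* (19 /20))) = 1916493522633675 /436812726272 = 4387.45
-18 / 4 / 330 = -3 / 220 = -0.01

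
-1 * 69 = -69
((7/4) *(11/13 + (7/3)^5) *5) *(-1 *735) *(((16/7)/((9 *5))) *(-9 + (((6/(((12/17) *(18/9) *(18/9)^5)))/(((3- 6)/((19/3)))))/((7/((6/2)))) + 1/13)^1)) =611532006295/2956824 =206820.56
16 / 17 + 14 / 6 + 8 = 575 / 51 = 11.27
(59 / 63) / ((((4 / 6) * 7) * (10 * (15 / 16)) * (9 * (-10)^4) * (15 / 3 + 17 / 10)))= 59 / 1662018750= 0.00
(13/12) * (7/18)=91/216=0.42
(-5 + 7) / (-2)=-1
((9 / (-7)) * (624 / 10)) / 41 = -1.96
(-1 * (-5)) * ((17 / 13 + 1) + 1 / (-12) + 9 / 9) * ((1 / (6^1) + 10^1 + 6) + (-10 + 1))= 108145 / 936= 115.54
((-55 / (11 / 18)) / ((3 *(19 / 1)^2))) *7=-210 / 361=-0.58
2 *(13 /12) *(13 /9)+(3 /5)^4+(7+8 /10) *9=2479249 /33750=73.46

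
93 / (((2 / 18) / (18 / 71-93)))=-5511645 / 71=-77628.80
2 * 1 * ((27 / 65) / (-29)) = -54 / 1885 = -0.03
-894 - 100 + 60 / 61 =-60574 / 61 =-993.02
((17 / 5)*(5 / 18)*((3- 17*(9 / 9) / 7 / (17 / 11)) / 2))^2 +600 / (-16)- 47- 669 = -11955341 / 15876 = -753.04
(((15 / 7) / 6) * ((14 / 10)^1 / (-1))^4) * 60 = 2058 / 25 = 82.32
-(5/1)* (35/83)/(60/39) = -455/332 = -1.37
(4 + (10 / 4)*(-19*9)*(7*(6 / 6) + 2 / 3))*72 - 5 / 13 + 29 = -3063624 / 13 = -235663.38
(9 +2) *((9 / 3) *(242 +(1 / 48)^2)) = 6133259 / 768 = 7986.01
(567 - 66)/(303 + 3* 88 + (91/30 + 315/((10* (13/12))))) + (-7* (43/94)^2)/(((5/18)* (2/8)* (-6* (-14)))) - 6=-27948276711/5161394770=-5.41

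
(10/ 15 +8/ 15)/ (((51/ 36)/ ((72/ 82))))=2592/ 3485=0.74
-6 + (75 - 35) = 34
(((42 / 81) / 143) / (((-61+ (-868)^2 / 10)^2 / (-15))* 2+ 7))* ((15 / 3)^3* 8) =-1750000 / 364690055738151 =-0.00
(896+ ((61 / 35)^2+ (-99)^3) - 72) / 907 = -1187603154 / 1111075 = -1068.88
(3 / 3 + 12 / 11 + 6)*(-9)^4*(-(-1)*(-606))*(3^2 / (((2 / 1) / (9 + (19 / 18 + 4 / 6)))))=-34147583991 / 22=-1552162908.68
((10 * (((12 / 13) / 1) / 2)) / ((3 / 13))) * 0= 0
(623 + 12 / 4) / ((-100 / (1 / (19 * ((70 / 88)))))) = -6886 / 16625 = -0.41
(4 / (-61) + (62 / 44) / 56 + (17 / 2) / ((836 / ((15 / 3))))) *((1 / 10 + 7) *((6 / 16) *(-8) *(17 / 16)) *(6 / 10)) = -161717481 / 1142310400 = -0.14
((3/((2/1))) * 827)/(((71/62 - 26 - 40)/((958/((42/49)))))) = -85960861/4021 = -21377.98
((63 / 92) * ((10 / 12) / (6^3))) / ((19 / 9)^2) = 315 / 531392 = 0.00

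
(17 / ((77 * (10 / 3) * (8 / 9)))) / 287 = 459 / 1767920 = 0.00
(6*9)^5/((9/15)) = 765275040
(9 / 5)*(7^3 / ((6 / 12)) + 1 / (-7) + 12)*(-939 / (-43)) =8256627 / 301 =27430.65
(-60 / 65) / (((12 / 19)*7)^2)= -361 / 7644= -0.05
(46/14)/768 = 23/5376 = 0.00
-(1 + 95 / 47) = -142 / 47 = -3.02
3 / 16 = 0.19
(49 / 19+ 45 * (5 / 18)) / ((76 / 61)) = 34953 / 2888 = 12.10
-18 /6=-3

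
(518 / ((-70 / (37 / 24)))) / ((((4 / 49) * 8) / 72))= -201243 / 160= -1257.77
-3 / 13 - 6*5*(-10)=3897 / 13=299.77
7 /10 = 0.70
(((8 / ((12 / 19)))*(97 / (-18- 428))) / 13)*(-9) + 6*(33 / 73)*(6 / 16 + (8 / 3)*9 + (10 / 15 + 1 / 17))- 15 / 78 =1004404273 / 14390636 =69.80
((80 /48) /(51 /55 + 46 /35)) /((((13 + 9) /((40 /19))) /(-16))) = -56000 /49191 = -1.14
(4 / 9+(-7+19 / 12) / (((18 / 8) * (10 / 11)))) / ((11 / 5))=-595 / 594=-1.00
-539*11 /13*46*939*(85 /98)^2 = -18880637325 /1274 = -14819966.50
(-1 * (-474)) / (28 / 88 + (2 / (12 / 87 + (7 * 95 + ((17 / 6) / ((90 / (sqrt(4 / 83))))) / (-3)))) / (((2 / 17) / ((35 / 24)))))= 944142571999471655712 / 708016874848646153-37637547334200 * sqrt(83) / 708016874848646153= 1333.50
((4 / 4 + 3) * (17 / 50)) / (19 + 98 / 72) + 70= 1283974 / 18325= 70.07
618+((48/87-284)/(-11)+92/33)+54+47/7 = 4738003/6699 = 707.27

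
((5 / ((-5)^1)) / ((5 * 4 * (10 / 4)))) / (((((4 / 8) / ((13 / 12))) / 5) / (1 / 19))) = -13 / 1140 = -0.01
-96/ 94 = -48/ 47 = -1.02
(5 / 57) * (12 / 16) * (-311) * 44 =-900.26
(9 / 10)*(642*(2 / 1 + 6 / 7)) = 11556 / 7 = 1650.86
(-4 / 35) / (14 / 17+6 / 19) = -323 / 3220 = -0.10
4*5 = 20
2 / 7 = 0.29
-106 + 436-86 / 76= 12497 / 38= 328.87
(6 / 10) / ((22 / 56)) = 84 / 55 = 1.53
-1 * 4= -4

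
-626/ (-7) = 626/ 7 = 89.43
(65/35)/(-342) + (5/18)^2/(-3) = -4027/129276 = -0.03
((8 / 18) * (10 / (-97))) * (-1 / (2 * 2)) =10 / 873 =0.01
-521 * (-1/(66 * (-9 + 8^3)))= 521/33198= 0.02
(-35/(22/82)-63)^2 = 4528384/121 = 37424.66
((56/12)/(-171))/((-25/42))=196/4275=0.05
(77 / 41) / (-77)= -0.02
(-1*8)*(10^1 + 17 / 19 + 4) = -2264 / 19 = -119.16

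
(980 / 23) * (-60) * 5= -294000 / 23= -12782.61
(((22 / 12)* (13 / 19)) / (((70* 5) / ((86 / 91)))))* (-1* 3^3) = -4257 / 46550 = -0.09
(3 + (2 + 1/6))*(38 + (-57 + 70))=527/2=263.50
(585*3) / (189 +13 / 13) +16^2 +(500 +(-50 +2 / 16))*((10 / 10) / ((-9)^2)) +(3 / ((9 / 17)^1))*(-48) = -14849 / 12312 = -1.21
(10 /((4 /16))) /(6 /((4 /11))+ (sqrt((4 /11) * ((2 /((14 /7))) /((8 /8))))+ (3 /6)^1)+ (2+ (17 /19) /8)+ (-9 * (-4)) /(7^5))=10977450006146624 /5240349067123631 - 104420930446336 * sqrt(11) /5240349067123631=2.03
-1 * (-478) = 478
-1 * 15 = -15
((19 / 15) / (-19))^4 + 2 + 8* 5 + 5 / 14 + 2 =31438139 / 708750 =44.36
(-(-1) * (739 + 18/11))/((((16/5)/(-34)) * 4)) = -692495/352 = -1967.32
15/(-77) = -15/77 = -0.19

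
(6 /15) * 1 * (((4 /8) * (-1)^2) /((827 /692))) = 692 /4135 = 0.17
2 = 2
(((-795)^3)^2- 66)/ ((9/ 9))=252465925985015559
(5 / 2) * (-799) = -3995 / 2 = -1997.50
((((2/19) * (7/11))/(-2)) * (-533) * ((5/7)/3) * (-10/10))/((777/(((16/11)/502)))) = -21320/1345101219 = -0.00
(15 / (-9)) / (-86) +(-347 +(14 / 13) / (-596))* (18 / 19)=-3121245755 / 9495174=-328.72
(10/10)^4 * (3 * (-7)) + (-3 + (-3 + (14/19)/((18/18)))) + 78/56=-13231/532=-24.87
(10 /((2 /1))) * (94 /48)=9.79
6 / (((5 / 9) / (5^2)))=270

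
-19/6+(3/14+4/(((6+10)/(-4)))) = -83/21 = -3.95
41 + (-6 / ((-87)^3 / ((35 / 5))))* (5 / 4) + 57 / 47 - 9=685283767 / 20633094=33.21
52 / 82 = 26 / 41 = 0.63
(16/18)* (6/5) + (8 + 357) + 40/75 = 1833/5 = 366.60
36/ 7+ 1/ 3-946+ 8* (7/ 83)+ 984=76955/ 1743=44.15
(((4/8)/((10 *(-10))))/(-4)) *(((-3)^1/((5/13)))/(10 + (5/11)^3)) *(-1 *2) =51909/26870000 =0.00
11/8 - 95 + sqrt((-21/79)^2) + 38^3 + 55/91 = 3150463951/57512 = 54779.25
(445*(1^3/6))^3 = 88121125/216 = 407968.17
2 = 2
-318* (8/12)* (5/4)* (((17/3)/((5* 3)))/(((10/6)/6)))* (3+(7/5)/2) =-33337/25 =-1333.48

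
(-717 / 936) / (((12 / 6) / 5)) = -1195 / 624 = -1.92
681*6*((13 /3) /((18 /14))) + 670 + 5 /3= 14443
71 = 71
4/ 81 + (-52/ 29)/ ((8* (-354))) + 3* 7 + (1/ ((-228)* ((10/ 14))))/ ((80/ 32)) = 5542304467/ 263322900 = 21.05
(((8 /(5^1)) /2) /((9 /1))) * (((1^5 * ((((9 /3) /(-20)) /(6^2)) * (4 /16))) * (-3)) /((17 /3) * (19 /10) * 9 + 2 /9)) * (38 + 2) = 1 /8741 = 0.00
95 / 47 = 2.02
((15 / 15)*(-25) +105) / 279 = 80 / 279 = 0.29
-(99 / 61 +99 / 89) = -14850 / 5429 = -2.74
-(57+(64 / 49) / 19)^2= -2822903161 / 866761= -3256.84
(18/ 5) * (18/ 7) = 324/ 35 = 9.26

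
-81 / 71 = -1.14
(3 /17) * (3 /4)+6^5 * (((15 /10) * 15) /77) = 11897973 /5236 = 2272.34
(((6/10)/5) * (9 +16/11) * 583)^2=13373649/25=534945.96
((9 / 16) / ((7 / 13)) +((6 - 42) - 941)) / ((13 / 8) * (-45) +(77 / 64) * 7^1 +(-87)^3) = 437228 / 295038331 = 0.00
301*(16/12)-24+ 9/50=377.51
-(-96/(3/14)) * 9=4032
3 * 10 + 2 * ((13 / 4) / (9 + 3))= 733 / 24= 30.54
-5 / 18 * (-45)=25 / 2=12.50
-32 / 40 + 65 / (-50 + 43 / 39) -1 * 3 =-48908 / 9535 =-5.13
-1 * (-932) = 932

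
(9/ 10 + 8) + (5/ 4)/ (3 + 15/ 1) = 3229/ 360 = 8.97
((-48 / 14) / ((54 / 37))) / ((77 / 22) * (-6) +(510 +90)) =-148 / 36477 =-0.00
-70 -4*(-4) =-54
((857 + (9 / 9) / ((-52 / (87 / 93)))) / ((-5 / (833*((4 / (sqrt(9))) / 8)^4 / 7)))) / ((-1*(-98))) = -57987 / 361088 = -0.16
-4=-4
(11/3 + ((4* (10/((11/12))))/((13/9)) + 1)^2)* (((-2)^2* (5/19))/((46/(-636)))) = -127157697520/8936213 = -14229.48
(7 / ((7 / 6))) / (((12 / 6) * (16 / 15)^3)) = 10125 / 4096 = 2.47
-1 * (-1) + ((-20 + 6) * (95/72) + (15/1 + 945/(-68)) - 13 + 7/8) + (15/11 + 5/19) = -6873133/255816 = -26.87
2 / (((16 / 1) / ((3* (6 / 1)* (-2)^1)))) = -9 / 2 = -4.50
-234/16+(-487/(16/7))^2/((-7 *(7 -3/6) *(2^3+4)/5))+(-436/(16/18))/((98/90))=-861798083/978432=-880.80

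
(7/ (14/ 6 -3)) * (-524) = 5502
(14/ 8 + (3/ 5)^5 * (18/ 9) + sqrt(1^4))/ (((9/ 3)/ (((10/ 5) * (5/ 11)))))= 36319/ 41250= 0.88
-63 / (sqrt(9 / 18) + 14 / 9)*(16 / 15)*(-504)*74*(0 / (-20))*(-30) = 0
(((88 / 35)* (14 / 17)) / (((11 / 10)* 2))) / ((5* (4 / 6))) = 24 / 85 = 0.28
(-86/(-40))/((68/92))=989/340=2.91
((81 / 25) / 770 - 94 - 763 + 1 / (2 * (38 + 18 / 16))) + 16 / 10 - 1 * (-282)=-3454775997 / 6025250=-573.38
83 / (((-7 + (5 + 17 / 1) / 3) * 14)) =249 / 14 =17.79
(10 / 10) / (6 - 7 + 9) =1 / 8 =0.12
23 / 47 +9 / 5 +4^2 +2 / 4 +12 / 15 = 9207 / 470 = 19.59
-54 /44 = -27 /22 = -1.23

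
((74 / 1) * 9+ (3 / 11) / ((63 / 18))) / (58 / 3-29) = -153864 / 2233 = -68.90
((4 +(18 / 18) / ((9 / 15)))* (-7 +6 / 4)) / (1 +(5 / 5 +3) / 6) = -187 / 10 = -18.70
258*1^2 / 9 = 86 / 3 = 28.67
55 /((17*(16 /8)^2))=55 /68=0.81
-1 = -1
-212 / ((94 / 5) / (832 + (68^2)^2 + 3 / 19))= -215318836150 / 893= -241118517.53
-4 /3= -1.33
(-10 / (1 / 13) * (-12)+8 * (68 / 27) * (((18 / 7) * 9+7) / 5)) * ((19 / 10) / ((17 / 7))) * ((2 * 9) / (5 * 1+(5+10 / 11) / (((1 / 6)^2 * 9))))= 332097656 / 401625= 826.88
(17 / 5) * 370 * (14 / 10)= 8806 / 5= 1761.20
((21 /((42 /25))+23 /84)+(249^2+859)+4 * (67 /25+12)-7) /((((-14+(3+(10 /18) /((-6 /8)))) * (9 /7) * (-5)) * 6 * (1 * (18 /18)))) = 132141437 /951000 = 138.95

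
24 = 24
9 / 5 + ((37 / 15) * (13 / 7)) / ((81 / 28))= 4111 / 1215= 3.38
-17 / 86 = -0.20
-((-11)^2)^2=-14641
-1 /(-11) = 1 /11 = 0.09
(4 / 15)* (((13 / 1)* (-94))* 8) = -39104 / 15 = -2606.93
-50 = -50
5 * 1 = 5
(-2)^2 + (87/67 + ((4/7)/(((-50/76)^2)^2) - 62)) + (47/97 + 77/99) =-8378891912771/159936328125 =-52.39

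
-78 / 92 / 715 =-3 / 2530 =-0.00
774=774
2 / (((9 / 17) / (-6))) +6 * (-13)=-302 / 3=-100.67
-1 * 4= -4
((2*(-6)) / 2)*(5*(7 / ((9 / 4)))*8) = -746.67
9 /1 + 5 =14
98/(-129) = -98/129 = -0.76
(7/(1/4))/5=28/5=5.60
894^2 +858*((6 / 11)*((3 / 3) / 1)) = 799704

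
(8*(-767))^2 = 37650496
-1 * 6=-6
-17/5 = -3.40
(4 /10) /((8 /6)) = 3 /10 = 0.30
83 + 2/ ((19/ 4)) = 1585/ 19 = 83.42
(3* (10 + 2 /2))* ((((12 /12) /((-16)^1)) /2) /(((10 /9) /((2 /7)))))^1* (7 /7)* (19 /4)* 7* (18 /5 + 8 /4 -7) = 39501 /3200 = 12.34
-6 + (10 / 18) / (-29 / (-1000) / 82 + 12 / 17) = -46192622 / 8860437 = -5.21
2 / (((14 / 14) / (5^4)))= 1250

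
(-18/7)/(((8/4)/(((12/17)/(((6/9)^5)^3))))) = -387420489/974848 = -397.42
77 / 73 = 1.05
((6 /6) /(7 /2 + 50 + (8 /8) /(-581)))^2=0.00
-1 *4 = -4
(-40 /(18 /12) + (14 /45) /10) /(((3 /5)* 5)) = -5993 /675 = -8.88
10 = 10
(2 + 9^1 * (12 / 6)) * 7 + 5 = 145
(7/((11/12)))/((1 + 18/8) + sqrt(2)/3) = 39312/16379-4032 * sqrt(2)/16379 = 2.05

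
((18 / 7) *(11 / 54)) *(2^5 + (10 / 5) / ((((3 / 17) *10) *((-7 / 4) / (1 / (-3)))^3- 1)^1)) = 16239520 / 968597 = 16.77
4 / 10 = 2 / 5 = 0.40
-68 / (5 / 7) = -95.20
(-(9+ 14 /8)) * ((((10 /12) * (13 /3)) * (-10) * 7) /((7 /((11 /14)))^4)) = 204607975 /474360768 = 0.43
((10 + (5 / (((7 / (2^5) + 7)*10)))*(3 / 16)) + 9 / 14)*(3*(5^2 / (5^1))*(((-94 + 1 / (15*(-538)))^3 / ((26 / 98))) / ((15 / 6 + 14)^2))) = -1671441761075973647089 / 909372908772900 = -1838015.79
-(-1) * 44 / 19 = 44 / 19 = 2.32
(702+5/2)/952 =1409/1904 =0.74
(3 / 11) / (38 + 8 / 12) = 9 / 1276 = 0.01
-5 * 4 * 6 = -120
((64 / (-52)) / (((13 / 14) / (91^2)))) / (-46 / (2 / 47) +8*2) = 10976 / 1065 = 10.31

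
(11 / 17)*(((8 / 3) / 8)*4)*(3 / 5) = 44 / 85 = 0.52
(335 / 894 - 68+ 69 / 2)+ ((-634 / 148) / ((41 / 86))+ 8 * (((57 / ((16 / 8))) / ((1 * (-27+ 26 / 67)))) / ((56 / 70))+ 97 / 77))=-3979178327309 / 93096889809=-42.74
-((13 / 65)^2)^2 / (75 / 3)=-1 / 15625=-0.00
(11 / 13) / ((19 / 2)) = 0.09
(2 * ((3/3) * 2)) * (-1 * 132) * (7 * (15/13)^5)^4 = -421552106391041564941406250000/19004963774880799438801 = -22181158.11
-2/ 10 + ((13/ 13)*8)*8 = 319/ 5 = 63.80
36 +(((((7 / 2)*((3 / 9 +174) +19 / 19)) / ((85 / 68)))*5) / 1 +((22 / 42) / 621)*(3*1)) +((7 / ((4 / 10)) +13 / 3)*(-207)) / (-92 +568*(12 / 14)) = 59576271061 / 24030216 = 2479.22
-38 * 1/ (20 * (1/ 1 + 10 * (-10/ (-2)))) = -19/ 510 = -0.04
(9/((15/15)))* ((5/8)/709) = 45/5672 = 0.01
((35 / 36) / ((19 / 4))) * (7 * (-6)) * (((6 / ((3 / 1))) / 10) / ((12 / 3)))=-0.43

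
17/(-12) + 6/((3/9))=199/12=16.58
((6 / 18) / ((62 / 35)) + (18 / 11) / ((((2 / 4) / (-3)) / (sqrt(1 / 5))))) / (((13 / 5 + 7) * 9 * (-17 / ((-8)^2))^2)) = 22400 / 725679 - 1024 * sqrt(5) / 3179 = -0.69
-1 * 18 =-18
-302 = -302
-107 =-107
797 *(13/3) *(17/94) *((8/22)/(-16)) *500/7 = -22017125/21714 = -1013.96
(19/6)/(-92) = -19/552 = -0.03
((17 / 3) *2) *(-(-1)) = 34 / 3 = 11.33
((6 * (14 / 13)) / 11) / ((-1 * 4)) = -21 / 143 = -0.15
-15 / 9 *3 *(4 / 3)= -6.67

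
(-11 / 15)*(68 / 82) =-374 / 615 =-0.61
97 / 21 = 4.62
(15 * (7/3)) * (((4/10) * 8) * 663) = 74256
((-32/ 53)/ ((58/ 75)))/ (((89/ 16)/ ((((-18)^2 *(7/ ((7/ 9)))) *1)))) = -55987200/ 136793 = -409.28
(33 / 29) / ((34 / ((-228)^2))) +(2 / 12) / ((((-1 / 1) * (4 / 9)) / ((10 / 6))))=6859423 / 3944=1739.20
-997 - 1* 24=-1021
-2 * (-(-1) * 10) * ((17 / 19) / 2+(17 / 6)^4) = -7989575 / 6156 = -1297.85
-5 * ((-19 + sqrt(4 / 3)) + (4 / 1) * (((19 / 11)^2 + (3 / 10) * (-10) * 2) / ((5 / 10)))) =26095 / 121 - 10 * sqrt(3) / 3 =209.89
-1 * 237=-237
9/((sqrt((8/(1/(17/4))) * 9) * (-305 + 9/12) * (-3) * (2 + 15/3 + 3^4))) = sqrt(34)/910316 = 0.00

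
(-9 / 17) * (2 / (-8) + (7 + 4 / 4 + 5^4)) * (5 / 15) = -7593 / 68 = -111.66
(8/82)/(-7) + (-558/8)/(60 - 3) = -26995/21812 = -1.24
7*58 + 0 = 406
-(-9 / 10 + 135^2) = -182241 / 10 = -18224.10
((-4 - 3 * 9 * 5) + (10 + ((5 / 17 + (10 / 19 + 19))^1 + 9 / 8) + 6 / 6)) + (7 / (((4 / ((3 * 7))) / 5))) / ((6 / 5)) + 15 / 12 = 30569 / 646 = 47.32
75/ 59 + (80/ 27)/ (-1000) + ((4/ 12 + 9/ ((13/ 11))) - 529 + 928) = 211344116/ 517725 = 408.22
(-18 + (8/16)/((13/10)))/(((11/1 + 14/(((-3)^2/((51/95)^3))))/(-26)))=392677750/9637471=40.74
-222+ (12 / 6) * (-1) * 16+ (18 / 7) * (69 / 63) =-12308 / 49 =-251.18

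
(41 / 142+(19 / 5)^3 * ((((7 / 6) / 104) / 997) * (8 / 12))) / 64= 2394713423 / 530053056000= 0.00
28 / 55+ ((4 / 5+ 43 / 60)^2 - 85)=-3254749 / 39600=-82.19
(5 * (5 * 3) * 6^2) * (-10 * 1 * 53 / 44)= -357750 / 11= -32522.73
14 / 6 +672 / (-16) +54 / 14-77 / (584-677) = -7591 / 217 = -34.98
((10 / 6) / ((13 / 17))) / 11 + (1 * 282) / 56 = 62869 / 12012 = 5.23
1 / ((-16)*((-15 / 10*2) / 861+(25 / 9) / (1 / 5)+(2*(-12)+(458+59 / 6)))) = -0.00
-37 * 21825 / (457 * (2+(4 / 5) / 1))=-4037625 / 6398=-631.08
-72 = -72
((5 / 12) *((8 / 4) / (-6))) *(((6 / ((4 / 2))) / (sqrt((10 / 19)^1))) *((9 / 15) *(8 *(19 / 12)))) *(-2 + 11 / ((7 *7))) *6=1653 *sqrt(190) / 490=46.50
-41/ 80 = -0.51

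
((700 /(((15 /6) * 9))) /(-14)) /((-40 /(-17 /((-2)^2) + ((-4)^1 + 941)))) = 3731 /72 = 51.82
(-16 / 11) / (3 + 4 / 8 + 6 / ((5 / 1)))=-160 / 517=-0.31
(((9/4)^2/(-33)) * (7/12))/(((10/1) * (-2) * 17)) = 63/239360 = 0.00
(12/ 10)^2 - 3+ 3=1.44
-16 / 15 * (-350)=1120 / 3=373.33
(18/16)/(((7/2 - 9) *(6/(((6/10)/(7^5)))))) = -9/7395080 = -0.00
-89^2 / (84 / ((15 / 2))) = -39605 / 56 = -707.23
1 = 1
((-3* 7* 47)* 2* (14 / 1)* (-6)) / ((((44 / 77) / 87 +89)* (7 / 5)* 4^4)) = 1803249 / 346912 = 5.20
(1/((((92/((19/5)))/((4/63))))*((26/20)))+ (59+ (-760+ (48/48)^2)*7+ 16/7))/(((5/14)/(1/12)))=-49463252/40365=-1225.40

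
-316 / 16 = -79 / 4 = -19.75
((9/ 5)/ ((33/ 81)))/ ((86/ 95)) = 4617/ 946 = 4.88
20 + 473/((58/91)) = 44203/58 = 762.12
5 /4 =1.25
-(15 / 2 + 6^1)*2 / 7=-27 / 7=-3.86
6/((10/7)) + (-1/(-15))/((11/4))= 697/165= 4.22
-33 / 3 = -11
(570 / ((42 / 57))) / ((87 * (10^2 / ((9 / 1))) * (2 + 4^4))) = 1083 / 349160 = 0.00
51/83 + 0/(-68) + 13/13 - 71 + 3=-5510/83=-66.39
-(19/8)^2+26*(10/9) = 13391/576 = 23.25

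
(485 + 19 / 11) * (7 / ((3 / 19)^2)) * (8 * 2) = 216472928 / 99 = 2186595.23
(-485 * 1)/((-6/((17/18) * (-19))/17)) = -2663135/108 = -24658.66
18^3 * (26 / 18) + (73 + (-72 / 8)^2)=8578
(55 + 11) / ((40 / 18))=297 / 10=29.70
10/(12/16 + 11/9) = 360/71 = 5.07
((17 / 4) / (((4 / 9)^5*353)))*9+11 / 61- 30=-2078965955 / 88199168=-23.57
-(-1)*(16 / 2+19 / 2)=35 / 2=17.50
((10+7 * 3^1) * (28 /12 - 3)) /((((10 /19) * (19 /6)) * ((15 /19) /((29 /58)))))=-589 /75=-7.85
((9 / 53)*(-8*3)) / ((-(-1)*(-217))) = 216 / 11501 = 0.02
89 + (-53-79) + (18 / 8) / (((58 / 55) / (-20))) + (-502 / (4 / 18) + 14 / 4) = -67894 / 29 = -2341.17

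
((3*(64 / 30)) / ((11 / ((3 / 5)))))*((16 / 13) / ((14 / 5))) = 768 / 5005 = 0.15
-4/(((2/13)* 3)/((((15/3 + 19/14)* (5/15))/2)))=-1157/126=-9.18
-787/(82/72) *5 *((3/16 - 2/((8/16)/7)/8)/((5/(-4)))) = -375399/41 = -9156.07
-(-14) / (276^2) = 7 / 38088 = 0.00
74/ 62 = 37/ 31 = 1.19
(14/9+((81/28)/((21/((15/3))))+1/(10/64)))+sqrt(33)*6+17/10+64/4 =232357/8820+6*sqrt(33) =60.81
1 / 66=0.02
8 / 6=4 / 3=1.33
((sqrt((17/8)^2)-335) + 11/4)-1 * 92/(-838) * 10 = -1102899/3352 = -329.03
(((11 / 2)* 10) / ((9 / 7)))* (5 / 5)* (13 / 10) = 1001 / 18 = 55.61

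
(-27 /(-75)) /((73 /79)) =711 /1825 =0.39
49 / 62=0.79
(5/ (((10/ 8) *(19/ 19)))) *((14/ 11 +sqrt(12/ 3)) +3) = 276/ 11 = 25.09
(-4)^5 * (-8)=8192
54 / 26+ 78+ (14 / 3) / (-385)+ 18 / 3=184609 / 2145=86.06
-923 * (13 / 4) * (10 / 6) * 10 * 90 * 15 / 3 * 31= -697441875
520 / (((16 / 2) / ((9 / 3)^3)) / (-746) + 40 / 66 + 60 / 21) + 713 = 579464009 / 671323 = 863.17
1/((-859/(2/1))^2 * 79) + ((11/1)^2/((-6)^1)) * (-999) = 2348783691515/116585198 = 20146.50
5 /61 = 0.08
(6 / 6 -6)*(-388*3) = 5820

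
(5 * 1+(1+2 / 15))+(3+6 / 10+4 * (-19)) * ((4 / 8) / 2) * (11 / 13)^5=-1.72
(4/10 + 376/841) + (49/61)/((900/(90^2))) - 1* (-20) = 7201787/256505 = 28.08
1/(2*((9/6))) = 1/3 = 0.33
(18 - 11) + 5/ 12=89/ 12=7.42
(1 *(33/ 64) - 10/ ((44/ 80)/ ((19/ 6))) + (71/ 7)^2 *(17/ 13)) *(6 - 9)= -104226557/ 448448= -232.42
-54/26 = -27/13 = -2.08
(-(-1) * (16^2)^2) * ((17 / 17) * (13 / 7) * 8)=6815744 / 7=973677.71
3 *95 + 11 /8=2291 /8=286.38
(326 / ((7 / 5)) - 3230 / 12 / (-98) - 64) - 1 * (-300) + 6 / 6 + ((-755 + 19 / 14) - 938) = -716795 / 588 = -1219.04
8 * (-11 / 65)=-88 / 65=-1.35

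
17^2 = 289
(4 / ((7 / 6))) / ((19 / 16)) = 2.89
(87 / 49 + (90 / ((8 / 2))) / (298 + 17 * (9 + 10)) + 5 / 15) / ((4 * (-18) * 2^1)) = -4835 / 324576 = -0.01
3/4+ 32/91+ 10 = 4041/364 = 11.10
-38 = -38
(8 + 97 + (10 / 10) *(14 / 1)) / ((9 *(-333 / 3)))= -119 / 999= -0.12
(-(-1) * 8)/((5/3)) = 24/5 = 4.80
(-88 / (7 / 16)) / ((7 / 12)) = -16896 / 49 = -344.82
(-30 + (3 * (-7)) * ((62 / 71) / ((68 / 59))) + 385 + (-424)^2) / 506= 355.96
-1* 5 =-5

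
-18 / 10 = -9 / 5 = -1.80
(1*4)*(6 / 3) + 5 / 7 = 61 / 7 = 8.71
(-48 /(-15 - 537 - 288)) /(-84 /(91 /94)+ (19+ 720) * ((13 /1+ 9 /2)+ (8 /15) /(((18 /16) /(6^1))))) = 468 /122422279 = 0.00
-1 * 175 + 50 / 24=-2075 / 12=-172.92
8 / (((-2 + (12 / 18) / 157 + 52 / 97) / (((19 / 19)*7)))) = -319809 / 8336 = -38.36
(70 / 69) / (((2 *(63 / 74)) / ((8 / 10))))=296 / 621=0.48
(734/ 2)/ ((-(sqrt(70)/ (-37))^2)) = -502423/ 70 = -7177.47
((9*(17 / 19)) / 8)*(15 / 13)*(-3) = -6885 / 1976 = -3.48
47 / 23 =2.04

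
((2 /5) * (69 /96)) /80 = 0.00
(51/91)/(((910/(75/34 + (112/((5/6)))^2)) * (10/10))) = 46067193/4140500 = 11.13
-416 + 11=-405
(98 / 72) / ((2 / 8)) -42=-329 / 9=-36.56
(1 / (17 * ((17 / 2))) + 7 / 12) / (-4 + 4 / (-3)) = -2047 / 18496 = -0.11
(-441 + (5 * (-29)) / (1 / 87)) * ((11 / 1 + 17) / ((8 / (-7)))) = 319872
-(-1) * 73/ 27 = 73/ 27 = 2.70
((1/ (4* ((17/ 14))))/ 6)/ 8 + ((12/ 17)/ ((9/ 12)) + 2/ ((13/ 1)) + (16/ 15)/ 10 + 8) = 1627617/ 176800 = 9.21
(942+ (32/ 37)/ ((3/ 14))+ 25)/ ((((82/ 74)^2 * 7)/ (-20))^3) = -12233.15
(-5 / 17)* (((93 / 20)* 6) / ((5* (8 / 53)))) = -14787 / 1360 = -10.87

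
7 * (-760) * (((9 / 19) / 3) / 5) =-168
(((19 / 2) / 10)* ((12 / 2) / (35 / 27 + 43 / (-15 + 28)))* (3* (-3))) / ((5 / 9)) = -1620567 / 80800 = -20.06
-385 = -385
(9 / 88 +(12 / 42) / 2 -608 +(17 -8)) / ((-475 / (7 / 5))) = 368833 / 209000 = 1.76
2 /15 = 0.13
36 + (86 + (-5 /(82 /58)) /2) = 9859 /82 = 120.23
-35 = -35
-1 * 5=-5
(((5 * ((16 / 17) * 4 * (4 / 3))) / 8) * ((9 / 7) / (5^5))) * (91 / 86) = 624 / 456875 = 0.00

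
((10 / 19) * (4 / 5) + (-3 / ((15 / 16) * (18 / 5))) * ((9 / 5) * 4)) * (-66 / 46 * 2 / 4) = 9372 / 2185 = 4.29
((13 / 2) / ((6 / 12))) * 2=26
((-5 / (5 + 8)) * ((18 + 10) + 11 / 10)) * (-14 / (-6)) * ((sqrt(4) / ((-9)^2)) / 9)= -679 / 9477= -0.07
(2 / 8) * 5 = 5 / 4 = 1.25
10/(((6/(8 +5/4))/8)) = 370/3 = 123.33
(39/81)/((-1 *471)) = -13/12717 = -0.00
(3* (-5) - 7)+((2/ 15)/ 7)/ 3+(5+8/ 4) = -4723/ 315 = -14.99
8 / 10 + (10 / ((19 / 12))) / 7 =1132 / 665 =1.70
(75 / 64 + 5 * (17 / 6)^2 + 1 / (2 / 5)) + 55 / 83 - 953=-43434839 / 47808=-908.53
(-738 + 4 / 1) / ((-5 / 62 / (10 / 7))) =91016 / 7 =13002.29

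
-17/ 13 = -1.31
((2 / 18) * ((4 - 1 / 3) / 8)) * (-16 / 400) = -11 / 5400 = -0.00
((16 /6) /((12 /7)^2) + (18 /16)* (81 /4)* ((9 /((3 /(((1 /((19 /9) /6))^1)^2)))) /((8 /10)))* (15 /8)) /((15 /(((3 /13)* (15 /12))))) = 3230768267 /129752064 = 24.90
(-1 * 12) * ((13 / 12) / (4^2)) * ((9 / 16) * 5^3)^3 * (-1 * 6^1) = 55529296875 / 32768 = 1694619.66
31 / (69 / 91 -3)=-2821 / 204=-13.83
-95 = -95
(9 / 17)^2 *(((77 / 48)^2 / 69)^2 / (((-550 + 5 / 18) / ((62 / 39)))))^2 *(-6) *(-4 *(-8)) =-1187542576177321441 / 1363934977247802588187852800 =-0.00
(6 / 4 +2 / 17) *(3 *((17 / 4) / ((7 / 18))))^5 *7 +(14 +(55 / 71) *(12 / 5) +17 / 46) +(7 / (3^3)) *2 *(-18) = 322912340349378167 / 752799936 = 428948416.32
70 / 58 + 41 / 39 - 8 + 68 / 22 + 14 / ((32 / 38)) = 1390813 / 99528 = 13.97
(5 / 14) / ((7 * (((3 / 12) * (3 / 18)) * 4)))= 15 / 49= 0.31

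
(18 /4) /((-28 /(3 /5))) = -27 /280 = -0.10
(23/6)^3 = 12167/216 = 56.33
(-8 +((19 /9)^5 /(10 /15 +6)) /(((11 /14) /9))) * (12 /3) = 30816266 /120285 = 256.19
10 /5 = 2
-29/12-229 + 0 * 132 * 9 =-2777/12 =-231.42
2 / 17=0.12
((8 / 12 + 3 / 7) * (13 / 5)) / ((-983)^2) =0.00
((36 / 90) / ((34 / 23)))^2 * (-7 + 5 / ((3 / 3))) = -1058 / 7225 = -0.15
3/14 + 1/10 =11/35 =0.31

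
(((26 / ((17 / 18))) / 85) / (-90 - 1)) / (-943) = 0.00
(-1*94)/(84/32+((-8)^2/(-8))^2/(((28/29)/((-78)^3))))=5264/1761536877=0.00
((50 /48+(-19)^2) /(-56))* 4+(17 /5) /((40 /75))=-19.49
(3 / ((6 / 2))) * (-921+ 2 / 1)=-919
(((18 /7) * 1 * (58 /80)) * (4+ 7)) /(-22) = -261 /280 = -0.93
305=305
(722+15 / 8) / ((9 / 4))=321.72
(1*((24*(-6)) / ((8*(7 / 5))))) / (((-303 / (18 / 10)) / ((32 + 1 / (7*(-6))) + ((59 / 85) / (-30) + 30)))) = 9952758 / 2103325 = 4.73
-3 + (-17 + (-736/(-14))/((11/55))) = 1700/7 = 242.86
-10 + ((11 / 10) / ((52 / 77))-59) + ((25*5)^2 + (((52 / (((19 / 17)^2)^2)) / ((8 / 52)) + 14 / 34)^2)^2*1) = 27793972458744790461769410245434807287 / 12527275957342269523860096520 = 2218676474.71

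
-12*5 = -60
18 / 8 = 9 / 4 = 2.25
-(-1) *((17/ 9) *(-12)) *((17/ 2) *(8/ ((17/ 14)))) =-1269.33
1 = 1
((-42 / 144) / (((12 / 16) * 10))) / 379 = -7 / 68220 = -0.00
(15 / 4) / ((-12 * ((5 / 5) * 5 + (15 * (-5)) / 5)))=1 / 32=0.03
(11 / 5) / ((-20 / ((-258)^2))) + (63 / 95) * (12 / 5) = -3477213 / 475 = -7320.45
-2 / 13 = -0.15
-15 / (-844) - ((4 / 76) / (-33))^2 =5896091 / 331800876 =0.02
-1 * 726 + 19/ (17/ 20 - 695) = -10079438/ 13883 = -726.03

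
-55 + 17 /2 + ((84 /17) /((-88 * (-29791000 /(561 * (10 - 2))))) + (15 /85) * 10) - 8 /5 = -2933295802 /63305875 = -46.34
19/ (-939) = -19/ 939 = -0.02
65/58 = 1.12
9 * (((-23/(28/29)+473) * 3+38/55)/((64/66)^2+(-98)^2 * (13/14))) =1849955679/1359781640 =1.36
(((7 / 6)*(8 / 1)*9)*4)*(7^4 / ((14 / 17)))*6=5877648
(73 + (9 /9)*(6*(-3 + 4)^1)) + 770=849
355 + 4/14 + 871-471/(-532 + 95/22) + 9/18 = 199529643/162526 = 1227.68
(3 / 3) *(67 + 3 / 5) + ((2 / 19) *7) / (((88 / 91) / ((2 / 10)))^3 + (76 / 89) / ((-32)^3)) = 398887159357925082 / 5900128698044345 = 67.61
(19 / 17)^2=361 / 289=1.25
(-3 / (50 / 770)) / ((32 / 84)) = -4851 / 40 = -121.28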